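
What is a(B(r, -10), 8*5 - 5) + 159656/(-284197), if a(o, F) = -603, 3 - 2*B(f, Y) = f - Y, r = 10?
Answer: -171530447/284197 ≈ -603.56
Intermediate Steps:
B(f, Y) = 3/2 + Y/2 - f/2 (B(f, Y) = 3/2 - (f - Y)/2 = 3/2 + (Y/2 - f/2) = 3/2 + Y/2 - f/2)
a(B(r, -10), 8*5 - 5) + 159656/(-284197) = -603 + 159656/(-284197) = -603 + 159656*(-1/284197) = -603 - 159656/284197 = -171530447/284197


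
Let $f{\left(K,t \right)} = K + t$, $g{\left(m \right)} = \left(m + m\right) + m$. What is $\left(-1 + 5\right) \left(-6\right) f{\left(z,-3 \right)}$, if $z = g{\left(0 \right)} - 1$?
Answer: $96$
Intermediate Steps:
$g{\left(m \right)} = 3 m$ ($g{\left(m \right)} = 2 m + m = 3 m$)
$z = -1$ ($z = 3 \cdot 0 - 1 = 0 - 1 = -1$)
$\left(-1 + 5\right) \left(-6\right) f{\left(z,-3 \right)} = \left(-1 + 5\right) \left(-6\right) \left(-1 - 3\right) = 4 \left(-6\right) \left(-4\right) = \left(-24\right) \left(-4\right) = 96$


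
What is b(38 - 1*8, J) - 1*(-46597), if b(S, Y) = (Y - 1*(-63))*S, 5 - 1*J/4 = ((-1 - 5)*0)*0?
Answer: 49087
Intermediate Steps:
J = 20 (J = 20 - 4*(-1 - 5)*0*0 = 20 - 4*(-6*0)*0 = 20 - 0*0 = 20 - 4*0 = 20 + 0 = 20)
b(S, Y) = S*(63 + Y) (b(S, Y) = (Y + 63)*S = (63 + Y)*S = S*(63 + Y))
b(38 - 1*8, J) - 1*(-46597) = (38 - 1*8)*(63 + 20) - 1*(-46597) = (38 - 8)*83 + 46597 = 30*83 + 46597 = 2490 + 46597 = 49087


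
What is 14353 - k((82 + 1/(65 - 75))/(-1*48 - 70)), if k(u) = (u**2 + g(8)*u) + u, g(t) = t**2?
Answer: 20047263739/1392400 ≈ 14398.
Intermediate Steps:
k(u) = u**2 + 65*u (k(u) = (u**2 + 8**2*u) + u = (u**2 + 64*u) + u = u**2 + 65*u)
14353 - k((82 + 1/(65 - 75))/(-1*48 - 70)) = 14353 - (82 + 1/(65 - 75))/(-1*48 - 70)*(65 + (82 + 1/(65 - 75))/(-1*48 - 70)) = 14353 - (82 + 1/(-10))/(-48 - 70)*(65 + (82 + 1/(-10))/(-48 - 70)) = 14353 - (82 - 1/10)/(-118)*(65 + (82 - 1/10)/(-118)) = 14353 - (819/10)*(-1/118)*(65 + (819/10)*(-1/118)) = 14353 - (-819)*(65 - 819/1180)/1180 = 14353 - (-819)*75881/(1180*1180) = 14353 - 1*(-62146539/1392400) = 14353 + 62146539/1392400 = 20047263739/1392400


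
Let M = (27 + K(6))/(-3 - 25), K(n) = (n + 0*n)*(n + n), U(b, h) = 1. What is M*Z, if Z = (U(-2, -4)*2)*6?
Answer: -297/7 ≈ -42.429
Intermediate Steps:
K(n) = 2*n**2 (K(n) = (n + 0)*(2*n) = n*(2*n) = 2*n**2)
M = -99/28 (M = (27 + 2*6**2)/(-3 - 25) = (27 + 2*36)/(-28) = (27 + 72)*(-1/28) = 99*(-1/28) = -99/28 ≈ -3.5357)
Z = 12 (Z = (1*2)*6 = 2*6 = 12)
M*Z = -99/28*12 = -297/7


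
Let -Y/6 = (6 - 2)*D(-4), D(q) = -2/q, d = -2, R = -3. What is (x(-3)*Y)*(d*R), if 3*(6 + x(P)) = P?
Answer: 504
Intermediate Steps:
x(P) = -6 + P/3
Y = -12 (Y = -6*(6 - 2)*(-2/(-4)) = -24*(-2*(-¼)) = -24/2 = -6*2 = -12)
(x(-3)*Y)*(d*R) = ((-6 + (⅓)*(-3))*(-12))*(-2*(-3)) = ((-6 - 1)*(-12))*6 = -7*(-12)*6 = 84*6 = 504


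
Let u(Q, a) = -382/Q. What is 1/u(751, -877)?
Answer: -751/382 ≈ -1.9660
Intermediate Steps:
1/u(751, -877) = 1/(-382/751) = -751/382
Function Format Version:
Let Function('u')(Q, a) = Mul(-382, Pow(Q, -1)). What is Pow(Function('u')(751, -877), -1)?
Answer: Rational(-751, 382) ≈ -1.9660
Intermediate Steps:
Pow(Function('u')(751, -877), -1) = Pow(Mul(-382, Pow(751, -1)), -1) = Pow(Mul(-382, Rational(1, 751)), -1) = Pow(Rational(-382, 751), -1) = Rational(-751, 382)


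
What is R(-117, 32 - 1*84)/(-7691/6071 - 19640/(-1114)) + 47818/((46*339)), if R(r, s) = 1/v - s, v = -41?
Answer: 110427330701206/17688793893441 ≈ 6.2428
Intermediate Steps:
R(r, s) = -1/41 - s (R(r, s) = 1/(-41) - s = -1/41 - s)
R(-117, 32 - 1*84)/(-7691/6071 - 19640/(-1114)) + 47818/((46*339)) = (-1/41 - (32 - 1*84))/(-7691/6071 - 19640/(-1114)) + 47818/((46*339)) = (-1/41 - (32 - 84))/(-7691*1/6071 - 19640*(-1/1114)) + 47818/15594 = (-1/41 - 1*(-52))/(-7691/6071 + 9820/557) + 47818*(1/15594) = (-1/41 + 52)/(55333333/3381547) + 23909/7797 = (2131/41)*(3381547/55333333) + 23909/7797 = 7206076657/2268666653 + 23909/7797 = 110427330701206/17688793893441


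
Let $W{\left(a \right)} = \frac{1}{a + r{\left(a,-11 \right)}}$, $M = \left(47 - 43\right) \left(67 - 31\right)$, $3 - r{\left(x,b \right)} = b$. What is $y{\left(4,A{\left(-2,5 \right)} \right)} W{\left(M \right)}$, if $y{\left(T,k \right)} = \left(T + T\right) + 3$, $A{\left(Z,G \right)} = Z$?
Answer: $\frac{11}{158} \approx 0.06962$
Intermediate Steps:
$r{\left(x,b \right)} = 3 - b$
$y{\left(T,k \right)} = 3 + 2 T$ ($y{\left(T,k \right)} = 2 T + 3 = 3 + 2 T$)
$M = 144$ ($M = 4 \cdot 36 = 144$)
$W{\left(a \right)} = \frac{1}{14 + a}$ ($W{\left(a \right)} = \frac{1}{a + \left(3 - -11\right)} = \frac{1}{a + \left(3 + 11\right)} = \frac{1}{a + 14} = \frac{1}{14 + a}$)
$y{\left(4,A{\left(-2,5 \right)} \right)} W{\left(M \right)} = \frac{3 + 2 \cdot 4}{14 + 144} = \frac{3 + 8}{158} = 11 \cdot \frac{1}{158} = \frac{11}{158}$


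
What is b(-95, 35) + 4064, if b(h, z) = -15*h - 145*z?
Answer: 414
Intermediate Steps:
b(h, z) = -145*z - 15*h
b(-95, 35) + 4064 = (-145*35 - 15*(-95)) + 4064 = (-5075 + 1425) + 4064 = -3650 + 4064 = 414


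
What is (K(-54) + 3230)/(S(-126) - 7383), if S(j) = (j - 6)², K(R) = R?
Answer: 3176/10041 ≈ 0.31630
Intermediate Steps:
S(j) = (-6 + j)²
(K(-54) + 3230)/(S(-126) - 7383) = (-54 + 3230)/((-6 - 126)² - 7383) = 3176/((-132)² - 7383) = 3176/(17424 - 7383) = 3176/10041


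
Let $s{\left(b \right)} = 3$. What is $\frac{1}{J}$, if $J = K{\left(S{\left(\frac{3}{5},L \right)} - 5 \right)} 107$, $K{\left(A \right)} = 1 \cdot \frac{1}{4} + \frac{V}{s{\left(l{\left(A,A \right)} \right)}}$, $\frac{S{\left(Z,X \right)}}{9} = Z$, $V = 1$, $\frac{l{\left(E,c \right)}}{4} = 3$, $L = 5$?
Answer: $\frac{12}{749} \approx 0.016021$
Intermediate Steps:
$l{\left(E,c \right)} = 12$ ($l{\left(E,c \right)} = 4 \cdot 3 = 12$)
$S{\left(Z,X \right)} = 9 Z$
$K{\left(A \right)} = \frac{7}{12}$ ($K{\left(A \right)} = 1 \cdot \frac{1}{4} + 1 \cdot \frac{1}{3} = \frac{1}{4} + \frac{1}{3} = \frac{7}{12}$)
$J = \frac{749}{12}$ ($J = \frac{7}{12} \cdot 107 = \frac{749}{12} \approx 62.417$)
$\frac{1}{J} = \frac{1}{\frac{749}{12}} = \frac{12}{749}$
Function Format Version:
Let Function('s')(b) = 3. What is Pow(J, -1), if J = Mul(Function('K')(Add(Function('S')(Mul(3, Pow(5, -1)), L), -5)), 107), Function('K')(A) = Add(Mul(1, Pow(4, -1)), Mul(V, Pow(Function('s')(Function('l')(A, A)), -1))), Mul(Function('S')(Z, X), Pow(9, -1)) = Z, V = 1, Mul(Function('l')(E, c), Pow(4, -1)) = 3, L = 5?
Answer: Rational(12, 749) ≈ 0.016021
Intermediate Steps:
Function('l')(E, c) = 12 (Function('l')(E, c) = Mul(4, 3) = 12)
Function('S')(Z, X) = Mul(9, Z)
Function('K')(A) = Rational(7, 12) (Function('K')(A) = Add(Mul(1, Pow(4, -1)), Mul(1, Pow(3, -1))) = Add(Mul(1, Rational(1, 4)), Mul(1, Rational(1, 3))) = Add(Rational(1, 4), Rational(1, 3)) = Rational(7, 12))
J = Rational(749, 12) (J = Mul(Rational(7, 12), 107) = Rational(749, 12) ≈ 62.417)
Pow(J, -1) = Pow(Rational(749, 12), -1) = Rational(12, 749)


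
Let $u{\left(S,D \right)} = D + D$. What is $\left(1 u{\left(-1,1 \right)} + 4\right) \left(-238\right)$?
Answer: $-1428$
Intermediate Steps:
$u{\left(S,D \right)} = 2 D$
$\left(1 u{\left(-1,1 \right)} + 4\right) \left(-238\right) = \left(1 \cdot 2 \cdot 1 + 4\right) \left(-238\right) = \left(1 \cdot 2 + 4\right) \left(-238\right) = \left(2 + 4\right) \left(-238\right) = 6 \left(-238\right) = -1428$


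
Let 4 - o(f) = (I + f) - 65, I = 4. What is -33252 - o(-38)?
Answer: -33355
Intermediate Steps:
o(f) = 65 - f (o(f) = 4 - ((4 + f) - 65) = 4 - (-61 + f) = 4 + (61 - f) = 65 - f)
-33252 - o(-38) = -33252 - (65 - 1*(-38)) = -33252 - (65 + 38) = -33252 - 1*103 = -33252 - 103 = -33355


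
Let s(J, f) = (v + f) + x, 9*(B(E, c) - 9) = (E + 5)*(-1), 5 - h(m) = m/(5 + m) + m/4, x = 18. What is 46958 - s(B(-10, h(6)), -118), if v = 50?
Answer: 47008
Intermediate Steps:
h(m) = 5 - m/4 - m/(5 + m) (h(m) = 5 - (m/(5 + m) + m/4) = 5 - (m/4 + m/(5 + m)) = 5 + (-m/4 - m/(5 + m)) = 5 - m/4 - m/(5 + m))
B(E, c) = 76/9 - E/9 (B(E, c) = 9 + ((E + 5)*(-1))/9 = 9 + ((5 + E)*(-1))/9 = 9 + (-5 - E)/9 = 9 + (-5/9 - E/9) = 76/9 - E/9)
s(J, f) = 68 + f (s(J, f) = (50 + f) + 18 = 68 + f)
46958 - s(B(-10, h(6)), -118) = 46958 - (68 - 118) = 46958 - 1*(-50) = 46958 + 50 = 47008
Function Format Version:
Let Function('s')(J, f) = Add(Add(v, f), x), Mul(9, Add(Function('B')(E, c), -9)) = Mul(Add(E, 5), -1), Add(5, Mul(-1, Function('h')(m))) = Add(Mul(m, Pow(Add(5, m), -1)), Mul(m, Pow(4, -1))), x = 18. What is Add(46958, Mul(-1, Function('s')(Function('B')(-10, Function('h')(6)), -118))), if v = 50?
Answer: 47008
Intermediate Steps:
Function('h')(m) = Add(5, Mul(Rational(-1, 4), m), Mul(-1, m, Pow(Add(5, m), -1))) (Function('h')(m) = Add(5, Mul(-1, Add(Mul(m, Pow(Add(5, m), -1)), Mul(m, Pow(4, -1))))) = Add(5, Mul(-1, Add(Mul(m, Pow(Add(5, m), -1)), Mul(m, Rational(1, 4))))) = Add(5, Mul(-1, Add(Mul(m, Pow(Add(5, m), -1)), Mul(Rational(1, 4), m)))) = Add(5, Mul(-1, Add(Mul(Rational(1, 4), m), Mul(m, Pow(Add(5, m), -1))))) = Add(5, Add(Mul(Rational(-1, 4), m), Mul(-1, m, Pow(Add(5, m), -1)))) = Add(5, Mul(Rational(-1, 4), m), Mul(-1, m, Pow(Add(5, m), -1))))
Function('B')(E, c) = Add(Rational(76, 9), Mul(Rational(-1, 9), E)) (Function('B')(E, c) = Add(9, Mul(Rational(1, 9), Mul(Add(E, 5), -1))) = Add(9, Mul(Rational(1, 9), Mul(Add(5, E), -1))) = Add(9, Mul(Rational(1, 9), Add(-5, Mul(-1, E)))) = Add(9, Add(Rational(-5, 9), Mul(Rational(-1, 9), E))) = Add(Rational(76, 9), Mul(Rational(-1, 9), E)))
Function('s')(J, f) = Add(68, f) (Function('s')(J, f) = Add(Add(50, f), 18) = Add(68, f))
Add(46958, Mul(-1, Function('s')(Function('B')(-10, Function('h')(6)), -118))) = Add(46958, Mul(-1, Add(68, -118))) = Add(46958, Mul(-1, -50)) = Add(46958, 50) = 47008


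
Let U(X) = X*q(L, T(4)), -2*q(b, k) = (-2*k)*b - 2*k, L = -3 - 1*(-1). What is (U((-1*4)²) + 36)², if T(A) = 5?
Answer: 1936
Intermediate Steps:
L = -2 (L = -3 + 1 = -2)
q(b, k) = k + b*k (q(b, k) = -((-2*k)*b - 2*k)/2 = -(-2*b*k - 2*k)/2 = -(-2*k - 2*b*k)/2 = k + b*k)
U(X) = -5*X (U(X) = X*(5*(1 - 2)) = X*(5*(-1)) = X*(-5) = -5*X)
(U((-1*4)²) + 36)² = (-5*(-1*4)² + 36)² = (-5*(-4)² + 36)² = (-5*16 + 36)² = (-80 + 36)² = (-44)² = 1936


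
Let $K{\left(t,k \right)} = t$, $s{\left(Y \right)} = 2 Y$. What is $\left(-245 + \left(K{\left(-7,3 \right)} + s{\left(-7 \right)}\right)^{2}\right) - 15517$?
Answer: $-15321$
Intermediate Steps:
$\left(-245 + \left(K{\left(-7,3 \right)} + s{\left(-7 \right)}\right)^{2}\right) - 15517 = \left(-245 + \left(-7 + 2 \left(-7\right)\right)^{2}\right) - 15517 = \left(-245 + \left(-7 - 14\right)^{2}\right) - 15517 = \left(-245 + \left(-21\right)^{2}\right) - 15517 = \left(-245 + 441\right) - 15517 = 196 - 15517 = -15321$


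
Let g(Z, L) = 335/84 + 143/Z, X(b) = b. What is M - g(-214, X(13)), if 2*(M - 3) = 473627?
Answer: 2128476863/8988 ≈ 2.3681e+5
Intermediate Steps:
M = 473633/2 (M = 3 + (1/2)*473627 = 3 + 473627/2 = 473633/2 ≈ 2.3682e+5)
g(Z, L) = 335/84 + 143/Z (g(Z, L) = 335*(1/84) + 143/Z = 335/84 + 143/Z)
M - g(-214, X(13)) = 473633/2 - (335/84 + 143/(-214)) = 473633/2 - (335/84 + 143*(-1/214)) = 473633/2 - (335/84 - 143/214) = 473633/2 - 1*29839/8988 = 473633/2 - 29839/8988 = 2128476863/8988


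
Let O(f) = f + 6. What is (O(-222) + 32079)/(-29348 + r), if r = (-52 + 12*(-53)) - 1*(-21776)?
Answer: -31863/8260 ≈ -3.8575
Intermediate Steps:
O(f) = 6 + f
r = 21088 (r = (-52 - 636) + 21776 = -688 + 21776 = 21088)
(O(-222) + 32079)/(-29348 + r) = ((6 - 222) + 32079)/(-29348 + 21088) = (-216 + 32079)/(-8260) = 31863*(-1/8260) = -31863/8260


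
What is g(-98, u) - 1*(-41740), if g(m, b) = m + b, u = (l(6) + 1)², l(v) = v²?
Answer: 43011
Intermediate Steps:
u = 1369 (u = (6² + 1)² = (36 + 1)² = 37² = 1369)
g(m, b) = b + m
g(-98, u) - 1*(-41740) = (1369 - 98) - 1*(-41740) = 1271 + 41740 = 43011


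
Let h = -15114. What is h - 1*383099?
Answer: -398213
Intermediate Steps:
h - 1*383099 = -15114 - 1*383099 = -15114 - 383099 = -398213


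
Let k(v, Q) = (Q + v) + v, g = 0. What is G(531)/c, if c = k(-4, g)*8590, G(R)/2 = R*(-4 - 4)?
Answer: 531/4295 ≈ 0.12363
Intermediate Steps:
k(v, Q) = Q + 2*v
G(R) = -16*R (G(R) = 2*(R*(-4 - 4)) = 2*(R*(-8)) = 2*(-8*R) = -16*R)
c = -68720 (c = (0 + 2*(-4))*8590 = (0 - 8)*8590 = -8*8590 = -68720)
G(531)/c = -16*531/(-68720) = -8496*(-1/68720) = 531/4295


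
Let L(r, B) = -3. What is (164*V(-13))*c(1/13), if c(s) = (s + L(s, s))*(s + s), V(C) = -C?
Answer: -12464/13 ≈ -958.77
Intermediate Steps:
c(s) = 2*s*(-3 + s) (c(s) = (s - 3)*(s + s) = (-3 + s)*(2*s) = 2*s*(-3 + s))
(164*V(-13))*c(1/13) = (164*(-1*(-13)))*(2*(-3 + 1/13)/13) = (164*13)*(2*(1/13)*(-3 + 1/13)) = 2132*(2*(1/13)*(-38/13)) = 2132*(-76/169) = -12464/13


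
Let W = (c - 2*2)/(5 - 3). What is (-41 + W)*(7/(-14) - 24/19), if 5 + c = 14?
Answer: 5159/76 ≈ 67.882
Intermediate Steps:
c = 9 (c = -5 + 14 = 9)
W = 5/2 (W = (9 - 2*2)/(5 - 3) = (9 - 4)/2 = 5*(½) = 5/2 ≈ 2.5000)
(-41 + W)*(7/(-14) - 24/19) = (-41 + 5/2)*(7/(-14) - 24/19) = -77*(7*(-1/14) - 24*1/19)/2 = -77*(-½ - 24/19)/2 = -77/2*(-67/38) = 5159/76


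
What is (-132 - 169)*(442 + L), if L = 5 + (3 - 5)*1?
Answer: -133945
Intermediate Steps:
L = 3 (L = 5 - 2*1 = 5 - 2 = 3)
(-132 - 169)*(442 + L) = (-132 - 169)*(442 + 3) = -301*445 = -133945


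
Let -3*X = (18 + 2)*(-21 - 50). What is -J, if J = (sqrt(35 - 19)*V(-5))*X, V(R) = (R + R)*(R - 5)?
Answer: -568000/3 ≈ -1.8933e+5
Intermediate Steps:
V(R) = 2*R*(-5 + R) (V(R) = (2*R)*(-5 + R) = 2*R*(-5 + R))
X = 1420/3 (X = -(18 + 2)*(-21 - 50)/3 = -20*(-71)/3 = -1/3*(-1420) = 1420/3 ≈ 473.33)
J = 568000/3 (J = (sqrt(35 - 19)*(2*(-5)*(-5 - 5)))*(1420/3) = (sqrt(16)*(2*(-5)*(-10)))*(1420/3) = (4*100)*(1420/3) = 400*(1420/3) = 568000/3 ≈ 1.8933e+5)
-J = -1*568000/3 = -568000/3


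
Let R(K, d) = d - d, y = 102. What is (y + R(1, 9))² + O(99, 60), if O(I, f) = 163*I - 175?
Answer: 26366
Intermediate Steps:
R(K, d) = 0
O(I, f) = -175 + 163*I
(y + R(1, 9))² + O(99, 60) = (102 + 0)² + (-175 + 163*99) = 102² + (-175 + 16137) = 10404 + 15962 = 26366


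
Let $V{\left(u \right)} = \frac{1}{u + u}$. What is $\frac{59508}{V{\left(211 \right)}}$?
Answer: $25112376$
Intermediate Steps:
$V{\left(u \right)} = \frac{1}{2 u}$
$\frac{59508}{V{\left(211 \right)}} = \frac{59508}{\frac{1}{2} \cdot \frac{1}{211}} = 59508 \frac{1}{\frac{1}{422}} = 59508 \cdot 422 = 25112376$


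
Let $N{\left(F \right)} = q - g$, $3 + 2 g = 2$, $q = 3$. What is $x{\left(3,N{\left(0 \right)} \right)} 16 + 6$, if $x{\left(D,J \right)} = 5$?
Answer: $86$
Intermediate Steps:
$g = - \frac{1}{2}$ ($g = - \frac{3}{2} + \frac{1}{2} \cdot 2 = - \frac{3}{2} + 1 = - \frac{1}{2} \approx -0.5$)
$N{\left(F \right)} = \frac{7}{2}$ ($N{\left(F \right)} = 3 - - \frac{1}{2} = 3 + \frac{1}{2} = \frac{7}{2}$)
$x{\left(3,N{\left(0 \right)} \right)} 16 + 6 = 5 \cdot 16 + 6 = 80 + 6 = 86$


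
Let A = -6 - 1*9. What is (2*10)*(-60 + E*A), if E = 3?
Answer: -2100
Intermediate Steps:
A = -15 (A = -6 - 9 = -15)
(2*10)*(-60 + E*A) = (2*10)*(-60 + 3*(-15)) = 20*(-60 - 45) = 20*(-105) = -2100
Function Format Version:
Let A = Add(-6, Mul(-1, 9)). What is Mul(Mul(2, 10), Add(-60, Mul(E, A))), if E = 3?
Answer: -2100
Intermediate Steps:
A = -15 (A = Add(-6, -9) = -15)
Mul(Mul(2, 10), Add(-60, Mul(E, A))) = Mul(Mul(2, 10), Add(-60, Mul(3, -15))) = Mul(20, Add(-60, -45)) = Mul(20, -105) = -2100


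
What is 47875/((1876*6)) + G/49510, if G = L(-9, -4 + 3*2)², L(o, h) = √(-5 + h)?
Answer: 1185128741/278642280 ≈ 4.2532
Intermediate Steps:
G = -3 (G = (√(-5 + (-4 + 3*2)))² = (√(-5 + (-4 + 6)))² = (√(-5 + 2))² = (√(-3))² = (I*√3)² = -3)
47875/((1876*6)) + G/49510 = 47875/((1876*6)) - 3/49510 = 47875/11256 - 3*1/49510 = 47875*(1/11256) - 3/49510 = 47875/11256 - 3/49510 = 1185128741/278642280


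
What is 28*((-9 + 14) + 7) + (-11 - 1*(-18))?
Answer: 343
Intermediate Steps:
28*((-9 + 14) + 7) + (-11 - 1*(-18)) = 28*(5 + 7) + (-11 + 18) = 28*12 + 7 = 336 + 7 = 343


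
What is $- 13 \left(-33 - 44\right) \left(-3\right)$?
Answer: $-3003$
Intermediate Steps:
$- 13 \left(-33 - 44\right) \left(-3\right) = \left(-13\right) \left(-77\right) \left(-3\right) = 1001 \left(-3\right) = -3003$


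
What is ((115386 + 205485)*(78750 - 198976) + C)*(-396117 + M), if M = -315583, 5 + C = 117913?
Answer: 27455193208174600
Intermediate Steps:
C = 117908 (C = -5 + 117913 = 117908)
((115386 + 205485)*(78750 - 198976) + C)*(-396117 + M) = ((115386 + 205485)*(78750 - 198976) + 117908)*(-396117 - 315583) = (320871*(-120226) + 117908)*(-711700) = (-38577036846 + 117908)*(-711700) = -38576918938*(-711700) = 27455193208174600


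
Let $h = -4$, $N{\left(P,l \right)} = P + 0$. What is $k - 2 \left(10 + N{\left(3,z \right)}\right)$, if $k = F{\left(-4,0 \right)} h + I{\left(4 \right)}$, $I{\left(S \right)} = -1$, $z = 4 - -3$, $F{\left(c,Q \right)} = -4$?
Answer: $-11$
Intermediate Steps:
$z = 7$ ($z = 4 + 3 = 7$)
$N{\left(P,l \right)} = P$
$k = 15$ ($k = \left(-4\right) \left(-4\right) - 1 = 16 - 1 = 15$)
$k - 2 \left(10 + N{\left(3,z \right)}\right) = 15 - 2 \left(10 + 3\right) = 15 - 2 \cdot 13 = 15 - 26 = -11$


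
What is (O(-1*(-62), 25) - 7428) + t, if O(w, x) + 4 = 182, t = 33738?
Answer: 26488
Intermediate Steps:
O(w, x) = 178 (O(w, x) = -4 + 182 = 178)
(O(-1*(-62), 25) - 7428) + t = (178 - 7428) + 33738 = -7250 + 33738 = 26488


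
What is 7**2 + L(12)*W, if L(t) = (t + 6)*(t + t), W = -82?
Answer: -35375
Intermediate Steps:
L(t) = 2*t*(6 + t) (L(t) = (6 + t)*(2*t) = 2*t*(6 + t))
7**2 + L(12)*W = 7**2 + (2*12*(6 + 12))*(-82) = 49 + (2*12*18)*(-82) = 49 + 432*(-82) = 49 - 35424 = -35375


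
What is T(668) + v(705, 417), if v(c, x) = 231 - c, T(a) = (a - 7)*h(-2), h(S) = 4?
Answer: 2170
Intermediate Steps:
T(a) = -28 + 4*a (T(a) = (a - 7)*4 = (-7 + a)*4 = -28 + 4*a)
T(668) + v(705, 417) = (-28 + 4*668) + (231 - 1*705) = (-28 + 2672) + (231 - 705) = 2644 - 474 = 2170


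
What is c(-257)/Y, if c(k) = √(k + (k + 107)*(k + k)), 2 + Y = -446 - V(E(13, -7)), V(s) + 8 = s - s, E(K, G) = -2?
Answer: -√76843/440 ≈ -0.63001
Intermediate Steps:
V(s) = -8 (V(s) = -8 + (s - s) = -8 + 0 = -8)
Y = -440 (Y = -2 + (-446 - 1*(-8)) = -2 + (-446 + 8) = -2 - 438 = -440)
c(k) = √(k + 2*k*(107 + k)) (c(k) = √(k + (107 + k)*(2*k)) = √(k + 2*k*(107 + k)))
c(-257)/Y = √(-257*(215 + 2*(-257)))/(-440) = √(-257*(215 - 514))*(-1/440) = √(-257*(-299))*(-1/440) = √76843*(-1/440) = -√76843/440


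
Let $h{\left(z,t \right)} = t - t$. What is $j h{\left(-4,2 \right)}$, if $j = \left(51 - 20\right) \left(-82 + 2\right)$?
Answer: $0$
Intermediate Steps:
$h{\left(z,t \right)} = 0$
$j = -2480$ ($j = 31 \left(-80\right) = -2480$)
$j h{\left(-4,2 \right)} = \left(-2480\right) 0 = 0$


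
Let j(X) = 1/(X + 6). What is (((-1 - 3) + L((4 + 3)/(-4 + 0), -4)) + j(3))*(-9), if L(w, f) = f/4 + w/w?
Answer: 35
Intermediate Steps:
j(X) = 1/(6 + X)
L(w, f) = 1 + f/4 (L(w, f) = f*(1/4) + 1 = f/4 + 1 = 1 + f/4)
(((-1 - 3) + L((4 + 3)/(-4 + 0), -4)) + j(3))*(-9) = (((-1 - 3) + (1 + (1/4)*(-4))) + 1/(6 + 3))*(-9) = ((-4 + (1 - 1)) + 1/9)*(-9) = ((-4 + 0) + 1/9)*(-9) = (-4 + 1/9)*(-9) = -35/9*(-9) = 35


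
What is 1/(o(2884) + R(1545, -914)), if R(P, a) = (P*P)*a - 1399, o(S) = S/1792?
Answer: -64/139631503833 ≈ -4.5835e-10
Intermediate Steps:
o(S) = S/1792 (o(S) = S*(1/1792) = S/1792)
R(P, a) = -1399 + a*P² (R(P, a) = P²*a - 1399 = a*P² - 1399 = -1399 + a*P²)
1/(o(2884) + R(1545, -914)) = 1/((1/1792)*2884 + (-1399 - 914*1545²)) = 1/(103/64 + (-1399 - 914*2387025)) = 1/(103/64 + (-1399 - 2181740850)) = 1/(103/64 - 2181742249) = 1/(-139631503833/64) = -64/139631503833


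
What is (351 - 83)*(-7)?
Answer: -1876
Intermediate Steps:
(351 - 83)*(-7) = 268*(-7) = -1876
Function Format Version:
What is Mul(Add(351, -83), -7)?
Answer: -1876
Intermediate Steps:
Mul(Add(351, -83), -7) = Mul(268, -7) = -1876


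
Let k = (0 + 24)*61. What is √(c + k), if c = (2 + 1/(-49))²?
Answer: √3524473/49 ≈ 38.313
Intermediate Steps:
c = 9409/2401 (c = (2 - 1/49)² = (97/49)² = 9409/2401 ≈ 3.9188)
k = 1464 (k = 24*61 = 1464)
√(c + k) = √(9409/2401 + 1464) = √(3524473/2401) = √3524473/49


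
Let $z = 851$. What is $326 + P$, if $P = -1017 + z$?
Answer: $160$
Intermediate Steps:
$P = -166$ ($P = -1017 + 851 = -166$)
$326 + P = 326 - 166 = 160$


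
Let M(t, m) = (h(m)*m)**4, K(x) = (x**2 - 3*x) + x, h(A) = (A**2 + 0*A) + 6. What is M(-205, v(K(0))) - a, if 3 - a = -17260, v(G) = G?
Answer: -17263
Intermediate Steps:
h(A) = 6 + A**2 (h(A) = (A**2 + 0) + 6 = A**2 + 6 = 6 + A**2)
K(x) = x**2 - 2*x
a = 17263 (a = 3 - 1*(-17260) = 3 + 17260 = 17263)
M(t, m) = m**4*(6 + m**2)**4 (M(t, m) = ((6 + m**2)*m)**4 = (m*(6 + m**2))**4 = m**4*(6 + m**2)**4)
M(-205, v(K(0))) - a = (0*(-2 + 0))**4*(6 + (0*(-2 + 0))**2)**4 - 1*17263 = (0*(-2))**4*(6 + (0*(-2))**2)**4 - 17263 = 0**4*(6 + 0**2)**4 - 17263 = 0*(6 + 0)**4 - 17263 = 0*6**4 - 17263 = 0*1296 - 17263 = 0 - 17263 = -17263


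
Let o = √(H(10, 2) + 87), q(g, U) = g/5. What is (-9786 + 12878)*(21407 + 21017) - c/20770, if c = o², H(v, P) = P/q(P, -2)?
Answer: 1362252458034/10385 ≈ 1.3118e+8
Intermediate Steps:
q(g, U) = g/5 (q(g, U) = g*(⅕) = g/5)
H(v, P) = 5 (H(v, P) = P/((P/5)) = P*(5/P) = 5)
o = 2*√23 (o = √(5 + 87) = √92 = 2*√23 ≈ 9.5917)
c = 92 (c = (2*√23)² = 92)
(-9786 + 12878)*(21407 + 21017) - c/20770 = (-9786 + 12878)*(21407 + 21017) - 92/20770 = 3092*42424 - 92/20770 = 131175008 - 1*46/10385 = 131175008 - 46/10385 = 1362252458034/10385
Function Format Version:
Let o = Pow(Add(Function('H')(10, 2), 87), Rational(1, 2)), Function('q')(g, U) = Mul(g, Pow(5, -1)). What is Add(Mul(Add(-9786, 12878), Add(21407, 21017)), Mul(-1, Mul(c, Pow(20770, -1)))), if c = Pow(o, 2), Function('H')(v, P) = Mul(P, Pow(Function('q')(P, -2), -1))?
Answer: Rational(1362252458034, 10385) ≈ 1.3118e+8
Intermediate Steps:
Function('q')(g, U) = Mul(Rational(1, 5), g) (Function('q')(g, U) = Mul(g, Rational(1, 5)) = Mul(Rational(1, 5), g))
Function('H')(v, P) = 5 (Function('H')(v, P) = Mul(P, Pow(Mul(Rational(1, 5), P), -1)) = Mul(P, Mul(5, Pow(P, -1))) = 5)
o = Mul(2, Pow(23, Rational(1, 2))) (o = Pow(Add(5, 87), Rational(1, 2)) = Pow(92, Rational(1, 2)) = Mul(2, Pow(23, Rational(1, 2))) ≈ 9.5917)
c = 92 (c = Pow(Mul(2, Pow(23, Rational(1, 2))), 2) = 92)
Add(Mul(Add(-9786, 12878), Add(21407, 21017)), Mul(-1, Mul(c, Pow(20770, -1)))) = Add(Mul(Add(-9786, 12878), Add(21407, 21017)), Mul(-1, Mul(92, Pow(20770, -1)))) = Add(Mul(3092, 42424), Mul(-1, Mul(92, Rational(1, 20770)))) = Add(131175008, Mul(-1, Rational(46, 10385))) = Add(131175008, Rational(-46, 10385)) = Rational(1362252458034, 10385)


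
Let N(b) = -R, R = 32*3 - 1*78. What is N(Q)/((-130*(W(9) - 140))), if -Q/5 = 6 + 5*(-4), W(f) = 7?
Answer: -9/8645 ≈ -0.0010411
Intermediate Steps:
Q = 70 (Q = -5*(6 + 5*(-4)) = -5*(6 - 20) = -5*(-14) = 70)
R = 18 (R = 96 - 78 = 18)
N(b) = -18 (N(b) = -1*18 = -18)
N(Q)/((-130*(W(9) - 140))) = -18*(-1/(130*(7 - 140))) = -18/((-130*(-133))) = -18/17290 = -18*1/17290 = -9/8645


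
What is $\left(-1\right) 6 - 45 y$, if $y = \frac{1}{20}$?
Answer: $- \frac{33}{4} \approx -8.25$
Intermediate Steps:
$y = \frac{1}{20} \approx 0.05$
$\left(-1\right) 6 - 45 y = \left(-1\right) 6 - \frac{9}{4} = -6 - \frac{9}{4} = - \frac{33}{4}$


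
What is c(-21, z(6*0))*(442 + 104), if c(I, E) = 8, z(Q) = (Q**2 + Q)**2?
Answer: 4368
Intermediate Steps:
z(Q) = (Q + Q**2)**2
c(-21, z(6*0))*(442 + 104) = 8*(442 + 104) = 8*546 = 4368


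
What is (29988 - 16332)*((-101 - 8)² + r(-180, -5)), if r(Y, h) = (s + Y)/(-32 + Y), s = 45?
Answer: 8599548498/53 ≈ 1.6226e+8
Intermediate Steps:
r(Y, h) = (45 + Y)/(-32 + Y)
(29988 - 16332)*((-101 - 8)² + r(-180, -5)) = (29988 - 16332)*((-101 - 8)² + (45 - 180)/(-32 - 180)) = 13656*((-109)² - 135/(-212)) = 13656*(11881 - 1/212*(-135)) = 13656*(11881 + 135/212) = 13656*(2518907/212) = 8599548498/53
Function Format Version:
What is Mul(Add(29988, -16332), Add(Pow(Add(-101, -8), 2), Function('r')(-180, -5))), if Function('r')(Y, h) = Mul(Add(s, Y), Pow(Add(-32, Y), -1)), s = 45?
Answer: Rational(8599548498, 53) ≈ 1.6226e+8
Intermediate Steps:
Function('r')(Y, h) = Mul(Pow(Add(-32, Y), -1), Add(45, Y)) (Function('r')(Y, h) = Mul(Add(45, Y), Pow(Add(-32, Y), -1)) = Mul(Pow(Add(-32, Y), -1), Add(45, Y)))
Mul(Add(29988, -16332), Add(Pow(Add(-101, -8), 2), Function('r')(-180, -5))) = Mul(Add(29988, -16332), Add(Pow(Add(-101, -8), 2), Mul(Pow(Add(-32, -180), -1), Add(45, -180)))) = Mul(13656, Add(Pow(-109, 2), Mul(Pow(-212, -1), -135))) = Mul(13656, Add(11881, Mul(Rational(-1, 212), -135))) = Mul(13656, Add(11881, Rational(135, 212))) = Mul(13656, Rational(2518907, 212)) = Rational(8599548498, 53)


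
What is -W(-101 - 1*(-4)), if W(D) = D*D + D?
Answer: -9312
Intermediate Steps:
W(D) = D + D² (W(D) = D² + D = D + D²)
-W(-101 - 1*(-4)) = -(-101 - 1*(-4))*(1 + (-101 - 1*(-4))) = -(-101 + 4)*(1 + (-101 + 4)) = -(-97)*(1 - 97) = -(-97)*(-96) = -1*9312 = -9312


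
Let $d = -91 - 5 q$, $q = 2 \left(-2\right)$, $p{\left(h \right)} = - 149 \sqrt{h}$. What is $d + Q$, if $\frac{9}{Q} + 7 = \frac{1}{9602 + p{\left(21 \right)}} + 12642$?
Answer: $- \frac{1039743514561466573}{14644421773052716} - \frac{1341 \sqrt{21}}{14644421773052716} \approx -70.999$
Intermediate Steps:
$q = -4$
$d = -71$ ($d = -91 - -20 = -91 + 20 = -71$)
$Q = \frac{9}{12635 + \frac{1}{9602 - 149 \sqrt{21}}}$ ($Q = \frac{9}{-7 + \left(\frac{1}{9602 - 149 \sqrt{21}} + 12642\right)} = \frac{9}{-7 + \left(12642 + \frac{1}{9602 - 149 \sqrt{21}}\right)} = \frac{9}{12635 + \frac{1}{9602 - 149 \sqrt{21}}} \approx 0.00071231$)
$d + Q = -71 + \left(\frac{10431325276263}{14644421773052716} - \frac{1341 \sqrt{21}}{14644421773052716}\right) = - \frac{1039743514561466573}{14644421773052716} - \frac{1341 \sqrt{21}}{14644421773052716}$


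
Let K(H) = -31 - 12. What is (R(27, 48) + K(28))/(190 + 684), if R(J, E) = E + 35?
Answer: 20/437 ≈ 0.045767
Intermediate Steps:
R(J, E) = 35 + E
K(H) = -43
(R(27, 48) + K(28))/(190 + 684) = ((35 + 48) - 43)/(190 + 684) = (83 - 43)/874 = 40*(1/874) = 20/437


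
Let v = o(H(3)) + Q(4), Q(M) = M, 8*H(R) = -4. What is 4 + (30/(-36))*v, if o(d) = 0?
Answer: 2/3 ≈ 0.66667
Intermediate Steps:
H(R) = -1/2 (H(R) = (1/8)*(-4) = -1/2)
v = 4 (v = 0 + 4 = 4)
4 + (30/(-36))*v = 4 + (30/(-36))*4 = 4 + (30*(-1/36))*4 = 4 - 5/6*4 = 4 - 10/3 = 2/3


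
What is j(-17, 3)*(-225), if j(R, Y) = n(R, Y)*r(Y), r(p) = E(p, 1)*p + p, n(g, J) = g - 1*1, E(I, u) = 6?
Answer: 85050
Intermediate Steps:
n(g, J) = -1 + g (n(g, J) = g - 1 = -1 + g)
r(p) = 7*p (r(p) = 6*p + p = 7*p)
j(R, Y) = 7*Y*(-1 + R) (j(R, Y) = (-1 + R)*(7*Y) = 7*Y*(-1 + R))
j(-17, 3)*(-225) = (7*3*(-1 - 17))*(-225) = (7*3*(-18))*(-225) = -378*(-225) = 85050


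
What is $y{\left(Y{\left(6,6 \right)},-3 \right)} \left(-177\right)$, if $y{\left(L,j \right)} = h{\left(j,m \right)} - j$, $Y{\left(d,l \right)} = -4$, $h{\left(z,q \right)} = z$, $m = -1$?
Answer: $0$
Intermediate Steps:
$y{\left(L,j \right)} = 0$ ($y{\left(L,j \right)} = j - j = 0$)
$y{\left(Y{\left(6,6 \right)},-3 \right)} \left(-177\right) = 0 \left(-177\right) = 0$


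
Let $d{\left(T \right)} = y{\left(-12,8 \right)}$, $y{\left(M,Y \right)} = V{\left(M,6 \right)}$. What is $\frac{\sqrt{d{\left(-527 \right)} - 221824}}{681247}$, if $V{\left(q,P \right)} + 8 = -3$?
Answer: $\frac{i \sqrt{221835}}{681247} \approx 0.00069137 i$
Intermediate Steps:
$V{\left(q,P \right)} = -11$ ($V{\left(q,P \right)} = -8 - 3 = -11$)
$y{\left(M,Y \right)} = -11$
$d{\left(T \right)} = -11$
$\frac{\sqrt{d{\left(-527 \right)} - 221824}}{681247} = \frac{\sqrt{-11 - 221824}}{681247} = \sqrt{-221835} \cdot \frac{1}{681247} = i \sqrt{221835} \cdot \frac{1}{681247} = \frac{i \sqrt{221835}}{681247}$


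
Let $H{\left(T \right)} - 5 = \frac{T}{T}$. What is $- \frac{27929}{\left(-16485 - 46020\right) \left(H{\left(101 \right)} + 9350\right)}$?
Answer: $\frac{27929}{584796780} \approx 4.7758 \cdot 10^{-5}$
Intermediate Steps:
$H{\left(T \right)} = 6$ ($H{\left(T \right)} = 5 + \frac{T}{T} = 5 + 1 = 6$)
$- \frac{27929}{\left(-16485 - 46020\right) \left(H{\left(101 \right)} + 9350\right)} = - \frac{27929}{\left(-16485 - 46020\right) \left(6 + 9350\right)} = - \frac{27929}{\left(-62505\right) 9356} = - \frac{27929}{-584796780} = \left(-27929\right) \left(- \frac{1}{584796780}\right) = \frac{27929}{584796780}$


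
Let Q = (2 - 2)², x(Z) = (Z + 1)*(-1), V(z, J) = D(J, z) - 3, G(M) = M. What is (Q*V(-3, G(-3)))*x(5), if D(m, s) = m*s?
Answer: 0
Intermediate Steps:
V(z, J) = -3 + J*z (V(z, J) = J*z - 3 = -3 + J*z)
x(Z) = -1 - Z (x(Z) = (1 + Z)*(-1) = -1 - Z)
Q = 0 (Q = 0² = 0)
(Q*V(-3, G(-3)))*x(5) = (0*(-3 - 3*(-3)))*(-1 - 1*5) = (0*(-3 + 9))*(-1 - 5) = (0*6)*(-6) = 0*(-6) = 0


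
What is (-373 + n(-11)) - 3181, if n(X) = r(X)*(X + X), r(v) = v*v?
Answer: -6216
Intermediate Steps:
r(v) = v²
n(X) = 2*X³ (n(X) = X²*(X + X) = X²*(2*X) = 2*X³)
(-373 + n(-11)) - 3181 = (-373 + 2*(-11)³) - 3181 = (-373 + 2*(-1331)) - 3181 = (-373 - 2662) - 3181 = -3035 - 3181 = -6216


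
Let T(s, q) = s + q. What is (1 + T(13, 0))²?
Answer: 196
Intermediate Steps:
T(s, q) = q + s
(1 + T(13, 0))² = (1 + (0 + 13))² = (1 + 13)² = 14² = 196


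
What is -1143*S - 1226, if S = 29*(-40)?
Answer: 1324654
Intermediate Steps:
S = -1160
-1143*S - 1226 = -1143*(-1160) - 1226 = 1325880 - 1226 = 1324654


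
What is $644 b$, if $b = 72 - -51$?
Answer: $79212$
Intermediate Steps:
$b = 123$ ($b = 72 + 51 = 123$)
$644 b = 644 \cdot 123 = 79212$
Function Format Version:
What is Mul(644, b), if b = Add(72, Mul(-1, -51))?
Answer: 79212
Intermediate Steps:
b = 123 (b = Add(72, 51) = 123)
Mul(644, b) = Mul(644, 123) = 79212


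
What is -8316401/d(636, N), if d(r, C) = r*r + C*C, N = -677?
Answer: -8316401/862825 ≈ -9.6386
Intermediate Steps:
d(r, C) = C**2 + r**2 (d(r, C) = r**2 + C**2 = C**2 + r**2)
-8316401/d(636, N) = -8316401/((-677)**2 + 636**2) = -8316401/(458329 + 404496) = -8316401/862825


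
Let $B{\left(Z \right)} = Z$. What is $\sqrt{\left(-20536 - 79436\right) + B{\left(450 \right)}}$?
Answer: $3 i \sqrt{11058} \approx 315.47 i$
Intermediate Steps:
$\sqrt{\left(-20536 - 79436\right) + B{\left(450 \right)}} = \sqrt{\left(-20536 - 79436\right) + 450} = \sqrt{-99972 + 450} = \sqrt{-99522} = 3 i \sqrt{11058}$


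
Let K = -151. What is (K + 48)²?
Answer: 10609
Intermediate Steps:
(K + 48)² = (-151 + 48)² = (-103)² = 10609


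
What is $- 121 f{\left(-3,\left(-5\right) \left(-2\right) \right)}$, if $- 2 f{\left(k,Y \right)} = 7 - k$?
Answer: $605$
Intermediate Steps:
$f{\left(k,Y \right)} = - \frac{7}{2} + \frac{k}{2}$ ($f{\left(k,Y \right)} = - \frac{7 - k}{2} = - \frac{7}{2} + \frac{k}{2}$)
$- 121 f{\left(-3,\left(-5\right) \left(-2\right) \right)} = - 121 \left(- \frac{7}{2} + \frac{1}{2} \left(-3\right)\right) = - 121 \left(- \frac{7}{2} - \frac{3}{2}\right) = \left(-121\right) \left(-5\right) = 605$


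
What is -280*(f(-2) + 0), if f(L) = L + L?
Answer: 1120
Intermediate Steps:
f(L) = 2*L
-280*(f(-2) + 0) = -280*(2*(-2) + 0) = -280*(-4 + 0) = -280*(-4) = -56*(-20) = 1120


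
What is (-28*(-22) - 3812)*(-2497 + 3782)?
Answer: -4106860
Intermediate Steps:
(-28*(-22) - 3812)*(-2497 + 3782) = (616 - 3812)*1285 = -3196*1285 = -4106860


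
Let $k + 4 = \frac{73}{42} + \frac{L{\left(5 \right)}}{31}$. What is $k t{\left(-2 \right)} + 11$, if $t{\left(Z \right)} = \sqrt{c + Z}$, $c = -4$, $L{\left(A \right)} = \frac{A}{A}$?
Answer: $11 - \frac{2903 i \sqrt{6}}{1302} \approx 11.0 - 5.4615 i$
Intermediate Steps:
$L{\left(A \right)} = 1$
$t{\left(Z \right)} = \sqrt{-4 + Z}$
$k = - \frac{2903}{1302}$ ($k = -4 + \left(\frac{73}{42} + 1 \cdot \frac{1}{31}\right) = -4 + \left(73 \cdot \frac{1}{42} + 1 \cdot \frac{1}{31}\right) = -4 + \left(\frac{73}{42} + \frac{1}{31}\right) = -4 + \frac{2305}{1302} = - \frac{2903}{1302} \approx -2.2296$)
$k t{\left(-2 \right)} + 11 = - \frac{2903 \sqrt{-4 - 2}}{1302} + 11 = - \frac{2903 \sqrt{-6}}{1302} + 11 = - \frac{2903 i \sqrt{6}}{1302} + 11 = 11 - \frac{2903 i \sqrt{6}}{1302}$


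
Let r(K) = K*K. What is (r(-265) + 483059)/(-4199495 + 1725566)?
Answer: -20492/91627 ≈ -0.22365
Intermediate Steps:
r(K) = K²
(r(-265) + 483059)/(-4199495 + 1725566) = ((-265)² + 483059)/(-4199495 + 1725566) = (70225 + 483059)/(-2473929) = 553284*(-1/2473929) = -20492/91627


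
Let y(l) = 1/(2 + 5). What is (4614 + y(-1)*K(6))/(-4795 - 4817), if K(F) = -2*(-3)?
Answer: -2692/5607 ≈ -0.48011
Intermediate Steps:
K(F) = 6
y(l) = ⅐ (y(l) = 1/7 = ⅐)
(4614 + y(-1)*K(6))/(-4795 - 4817) = (4614 + (⅐)*6)/(-4795 - 4817) = (4614 + 6/7)/(-9612) = (32304/7)*(-1/9612) = -2692/5607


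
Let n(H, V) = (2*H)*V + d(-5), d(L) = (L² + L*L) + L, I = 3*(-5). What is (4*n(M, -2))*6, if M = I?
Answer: 2520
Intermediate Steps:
I = -15
M = -15
d(L) = L + 2*L² (d(L) = (L² + L²) + L = 2*L² + L = L + 2*L²)
n(H, V) = 45 + 2*H*V (n(H, V) = (2*H)*V - 5*(1 + 2*(-5)) = 2*H*V - 5*(1 - 10) = 2*H*V - 5*(-9) = 2*H*V + 45 = 45 + 2*H*V)
(4*n(M, -2))*6 = (4*(45 + 2*(-15)*(-2)))*6 = (4*(45 + 60))*6 = (4*105)*6 = 420*6 = 2520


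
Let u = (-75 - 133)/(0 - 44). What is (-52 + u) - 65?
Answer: -1235/11 ≈ -112.27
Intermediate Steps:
u = 52/11 (u = -208/(-44) = -208*(-1/44) = 52/11 ≈ 4.7273)
(-52 + u) - 65 = (-52 + 52/11) - 65 = -520/11 - 65 = -1235/11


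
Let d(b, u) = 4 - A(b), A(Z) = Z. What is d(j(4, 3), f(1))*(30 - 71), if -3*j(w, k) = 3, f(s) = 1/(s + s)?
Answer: -205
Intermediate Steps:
f(s) = 1/(2*s)
j(w, k) = -1 (j(w, k) = -1/3*3 = -1)
d(b, u) = 4 - b
d(j(4, 3), f(1))*(30 - 71) = (4 - 1*(-1))*(30 - 71) = (4 + 1)*(-41) = 5*(-41) = -205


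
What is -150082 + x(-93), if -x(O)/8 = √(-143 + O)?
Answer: -150082 - 16*I*√59 ≈ -1.5008e+5 - 122.9*I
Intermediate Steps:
x(O) = -8*√(-143 + O)
-150082 + x(-93) = -150082 - 8*√(-143 - 93) = -150082 - 16*I*√59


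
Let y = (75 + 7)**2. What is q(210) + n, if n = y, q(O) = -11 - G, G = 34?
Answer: 6679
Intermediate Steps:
q(O) = -45 (q(O) = -11 - 1*34 = -11 - 34 = -45)
y = 6724 (y = 82**2 = 6724)
n = 6724
q(210) + n = -45 + 6724 = 6679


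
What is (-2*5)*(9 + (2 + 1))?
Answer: -120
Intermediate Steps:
(-2*5)*(9 + (2 + 1)) = -10*(9 + 3) = -10*12 = -120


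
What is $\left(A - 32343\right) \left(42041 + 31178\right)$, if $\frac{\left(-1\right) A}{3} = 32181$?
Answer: $-9436904034$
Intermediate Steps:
$A = -96543$ ($A = \left(-3\right) 32181 = -96543$)
$\left(A - 32343\right) \left(42041 + 31178\right) = \left(-96543 - 32343\right) \left(42041 + 31178\right) = \left(-128886\right) 73219 = -9436904034$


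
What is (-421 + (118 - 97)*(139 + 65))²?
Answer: 14922769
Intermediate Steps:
(-421 + (118 - 97)*(139 + 65))² = (-421 + 21*204)² = (-421 + 4284)² = 3863² = 14922769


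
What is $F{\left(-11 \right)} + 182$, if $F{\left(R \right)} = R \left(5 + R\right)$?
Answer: $248$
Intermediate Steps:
$F{\left(-11 \right)} + 182 = - 11 \left(5 - 11\right) + 182 = \left(-11\right) \left(-6\right) + 182 = 66 + 182 = 248$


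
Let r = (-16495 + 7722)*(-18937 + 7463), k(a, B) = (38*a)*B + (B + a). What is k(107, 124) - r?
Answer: -100156987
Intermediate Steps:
k(a, B) = B + a + 38*B*a (k(a, B) = 38*B*a + (B + a) = B + a + 38*B*a)
r = 100661402 (r = -8773*(-11474) = 100661402)
k(107, 124) - r = (124 + 107 + 38*124*107) - 1*100661402 = (124 + 107 + 504184) - 100661402 = 504415 - 100661402 = -100156987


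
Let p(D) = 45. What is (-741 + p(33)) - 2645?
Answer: -3341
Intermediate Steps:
(-741 + p(33)) - 2645 = (-741 + 45) - 2645 = -696 - 2645 = -3341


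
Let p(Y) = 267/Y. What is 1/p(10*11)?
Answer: 110/267 ≈ 0.41198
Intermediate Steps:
1/p(10*11) = 1/(267/((10*11))) = 1/(267/110) = 110/267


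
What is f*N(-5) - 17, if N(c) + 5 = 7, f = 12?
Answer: 7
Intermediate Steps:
N(c) = 2 (N(c) = -5 + 7 = 2)
f*N(-5) - 17 = 12*2 - 17 = 24 - 17 = 7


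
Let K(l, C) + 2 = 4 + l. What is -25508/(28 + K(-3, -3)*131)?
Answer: 25508/103 ≈ 247.65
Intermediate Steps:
K(l, C) = 2 + l (K(l, C) = -2 + (4 + l) = 2 + l)
-25508/(28 + K(-3, -3)*131) = -25508/(28 + (2 - 3)*131) = -25508/(28 - 1*131) = -25508/(28 - 131) = -25508/(-103) = -25508*(-1/103) = 25508/103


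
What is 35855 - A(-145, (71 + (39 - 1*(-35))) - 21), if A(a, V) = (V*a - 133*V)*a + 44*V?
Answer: -4968041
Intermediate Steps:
A(a, V) = 44*V + a*(-133*V + V*a) (A(a, V) = (-133*V + V*a)*a + 44*V = a*(-133*V + V*a) + 44*V = 44*V + a*(-133*V + V*a))
35855 - A(-145, (71 + (39 - 1*(-35))) - 21) = 35855 - ((71 + (39 - 1*(-35))) - 21)*(44 + (-145)² - 133*(-145)) = 35855 - ((71 + (39 + 35)) - 21)*(44 + 21025 + 19285) = 35855 - ((71 + 74) - 21)*40354 = 35855 - (145 - 21)*40354 = 35855 - 124*40354 = 35855 - 1*5003896 = 35855 - 5003896 = -4968041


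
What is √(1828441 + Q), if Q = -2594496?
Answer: I*√766055 ≈ 875.25*I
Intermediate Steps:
√(1828441 + Q) = √(1828441 - 2594496) = √(-766055) = I*√766055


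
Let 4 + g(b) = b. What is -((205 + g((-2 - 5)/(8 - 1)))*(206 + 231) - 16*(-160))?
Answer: -89960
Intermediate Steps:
g(b) = -4 + b
-((205 + g((-2 - 5)/(8 - 1)))*(206 + 231) - 16*(-160)) = -((205 + (-4 + (-2 - 5)/(8 - 1)))*(206 + 231) - 16*(-160)) = -((205 + (-4 - 7/7))*437 + 2560) = -((205 + (-4 - 7*⅐))*437 + 2560) = -((205 + (-4 - 1))*437 + 2560) = -((205 - 5)*437 + 2560) = -(200*437 + 2560) = -(87400 + 2560) = -1*89960 = -89960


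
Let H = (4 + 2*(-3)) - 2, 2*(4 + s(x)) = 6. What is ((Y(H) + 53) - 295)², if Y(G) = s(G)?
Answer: 59049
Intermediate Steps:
s(x) = -1 (s(x) = -4 + (½)*6 = -4 + 3 = -1)
H = -4 (H = (4 - 6) - 2 = -2 - 2 = -4)
Y(G) = -1
((Y(H) + 53) - 295)² = ((-1 + 53) - 295)² = (52 - 295)² = (-243)² = 59049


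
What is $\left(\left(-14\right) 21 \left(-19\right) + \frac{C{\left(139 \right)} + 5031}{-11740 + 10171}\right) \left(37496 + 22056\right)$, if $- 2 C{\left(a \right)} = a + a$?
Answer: $\frac{521648245184}{1569} \approx 3.3247 \cdot 10^{8}$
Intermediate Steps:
$C{\left(a \right)} = - a$ ($C{\left(a \right)} = - \frac{a + a}{2} = - \frac{2 a}{2} = - a$)
$\left(\left(-14\right) 21 \left(-19\right) + \frac{C{\left(139 \right)} + 5031}{-11740 + 10171}\right) \left(37496 + 22056\right) = \left(\left(-14\right) 21 \left(-19\right) + \frac{\left(-1\right) 139 + 5031}{-11740 + 10171}\right) \left(37496 + 22056\right) = \left(\left(-294\right) \left(-19\right) + \frac{-139 + 5031}{-1569}\right) 59552 = \left(5586 + 4892 \left(- \frac{1}{1569}\right)\right) 59552 = \left(5586 - \frac{4892}{1569}\right) 59552 = \frac{8759542}{1569} \cdot 59552 = \frac{521648245184}{1569}$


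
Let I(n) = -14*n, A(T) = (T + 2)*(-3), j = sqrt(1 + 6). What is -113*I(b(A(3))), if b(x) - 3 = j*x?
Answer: 4746 - 23730*sqrt(7) ≈ -58038.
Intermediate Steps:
j = sqrt(7) ≈ 2.6458
A(T) = -6 - 3*T (A(T) = (2 + T)*(-3) = -6 - 3*T)
b(x) = 3 + x*sqrt(7) (b(x) = 3 + sqrt(7)*x = 3 + x*sqrt(7))
-113*I(b(A(3))) = -(-1582)*(3 + (-6 - 3*3)*sqrt(7)) = -(-1582)*(3 + (-6 - 9)*sqrt(7)) = -(-1582)*(3 - 15*sqrt(7)) = -113*(-42 + 210*sqrt(7)) = 4746 - 23730*sqrt(7)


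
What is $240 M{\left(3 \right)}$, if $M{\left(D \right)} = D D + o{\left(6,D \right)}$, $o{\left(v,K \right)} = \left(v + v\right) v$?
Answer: $19440$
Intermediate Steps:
$o{\left(v,K \right)} = 2 v^{2}$ ($o{\left(v,K \right)} = 2 v v = 2 v^{2}$)
$M{\left(D \right)} = 72 + D^{2}$ ($M{\left(D \right)} = D D + 2 \cdot 6^{2} = D^{2} + 2 \cdot 36 = D^{2} + 72 = 72 + D^{2}$)
$240 M{\left(3 \right)} = 240 \left(72 + 3^{2}\right) = 240 \left(72 + 9\right) = 240 \cdot 81 = 19440$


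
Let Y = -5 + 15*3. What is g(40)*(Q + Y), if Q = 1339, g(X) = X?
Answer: 55160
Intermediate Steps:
Y = 40 (Y = -5 + 45 = 40)
g(40)*(Q + Y) = 40*(1339 + 40) = 40*1379 = 55160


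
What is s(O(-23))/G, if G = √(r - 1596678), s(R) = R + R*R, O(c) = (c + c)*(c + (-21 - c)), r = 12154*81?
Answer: -155687*I*√153051/51017 ≈ -1193.9*I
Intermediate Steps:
r = 984474
O(c) = -42*c (O(c) = (2*c)*(-21) = -42*c)
s(R) = R + R²
G = 2*I*√153051 (G = √(984474 - 1596678) = √(-612204) = 2*I*√153051 ≈ 782.43*I)
s(O(-23))/G = ((-42*(-23))*(1 - 42*(-23)))/((2*I*√153051)) = (966*(1 + 966))*(-I*√153051/306102) = (966*967)*(-I*√153051/306102) = 934122*(-I*√153051/306102) = -155687*I*√153051/51017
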